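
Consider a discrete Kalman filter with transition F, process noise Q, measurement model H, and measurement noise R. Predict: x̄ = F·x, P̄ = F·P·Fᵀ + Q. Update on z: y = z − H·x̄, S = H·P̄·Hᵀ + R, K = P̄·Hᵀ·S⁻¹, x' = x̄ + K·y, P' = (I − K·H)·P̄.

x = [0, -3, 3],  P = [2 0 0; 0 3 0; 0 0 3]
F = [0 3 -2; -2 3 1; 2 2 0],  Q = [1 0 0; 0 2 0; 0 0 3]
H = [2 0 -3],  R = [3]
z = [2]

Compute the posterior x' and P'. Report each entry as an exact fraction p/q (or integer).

x̄ = F·x = [-15, -6, -6]
P̄ = F·P·Fᵀ + Q = [40 21 18; 21 40 10; 18 10 23]
y = z − H·x̄ = [14]
S = H·P̄·Hᵀ + R = [154]
K = P̄·Hᵀ·S⁻¹ = [13/77; 6/77; -3/14]
x' = x̄ + K·y = [-139/11, -54/11, -9]
P' = (I − K·H)·P̄ = [2742/77 1461/77 165/7; 1461/77 3008/77 88/7; 165/7 88/7 223/14]

x' = [-139/11, -54/11, -9]
P' = [2742/77 1461/77 165/7; 1461/77 3008/77 88/7; 165/7 88/7 223/14]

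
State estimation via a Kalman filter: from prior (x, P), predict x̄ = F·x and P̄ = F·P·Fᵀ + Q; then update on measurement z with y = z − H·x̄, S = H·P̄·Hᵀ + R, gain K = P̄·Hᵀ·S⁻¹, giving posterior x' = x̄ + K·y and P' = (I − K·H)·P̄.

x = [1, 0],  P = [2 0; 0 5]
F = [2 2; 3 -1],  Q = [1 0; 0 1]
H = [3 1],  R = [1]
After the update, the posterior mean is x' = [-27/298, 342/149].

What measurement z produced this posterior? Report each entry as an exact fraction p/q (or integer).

z = [2]

x̄ = F·x = [2, 3]
P̄ = F·P·Fᵀ + Q = [29 2; 2 24]
S = H·P̄·Hᵀ + R = [298]
K = P̄·Hᵀ·S⁻¹ = [89/298; 15/149]
x' − x̄ = [-623/298, -105/149] = K·y
y = (KᵀK)⁻¹·Kᵀ·(x' − x̄) = [-7]
z = y + H·x̄ = [-7] + [9] = [2]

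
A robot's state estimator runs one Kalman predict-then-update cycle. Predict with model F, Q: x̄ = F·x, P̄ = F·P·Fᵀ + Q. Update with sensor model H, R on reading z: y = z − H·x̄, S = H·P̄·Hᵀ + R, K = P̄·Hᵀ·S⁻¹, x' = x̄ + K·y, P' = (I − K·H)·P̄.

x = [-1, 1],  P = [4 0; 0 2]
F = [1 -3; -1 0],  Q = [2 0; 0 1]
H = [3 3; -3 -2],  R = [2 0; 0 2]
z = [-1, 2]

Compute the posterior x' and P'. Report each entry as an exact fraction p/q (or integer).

x' = [-164/121, 855/847]
P' = [200/121 -224/121; -224/121 1882/847]

x̄ = F·x = [-4, 1]
P̄ = F·P·Fᵀ + Q = [24 -4; -4 5]
y = z − H·x̄ = [8, -8]
S = H·P̄·Hᵀ + R = [191 -186; -186 190]
K = P̄·Hᵀ·S⁻¹ = [-36/121 -76/121; 471/847 470/847]
x' = x̄ + K·y = [-164/121, 855/847]
P' = (I − K·H)·P̄ = [200/121 -224/121; -224/121 1882/847]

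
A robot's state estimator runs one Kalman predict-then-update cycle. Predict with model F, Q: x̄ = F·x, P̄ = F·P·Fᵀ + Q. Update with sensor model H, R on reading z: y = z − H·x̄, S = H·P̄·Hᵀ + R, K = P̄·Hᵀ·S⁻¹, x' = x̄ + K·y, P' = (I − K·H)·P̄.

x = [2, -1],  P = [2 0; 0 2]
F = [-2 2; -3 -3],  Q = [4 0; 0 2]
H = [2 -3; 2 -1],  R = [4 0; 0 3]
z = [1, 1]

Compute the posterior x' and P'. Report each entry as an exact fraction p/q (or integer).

x' = [-18/107, -313/535]
P' = [2380/1391 152/107; 152/107 836/535]

x̄ = F·x = [-6, -3]
P̄ = F·P·Fᵀ + Q = [20 0; 0 38]
y = z − H·x̄ = [4, 10]
S = H·P̄·Hᵀ + R = [426 194; 194 121]
K = P̄·Hᵀ·S⁻¹ = [-292/1391 928/1391; -247/535 228/535]
x' = x̄ + K·y = [-18/107, -313/535]
P' = (I − K·H)·P̄ = [2380/1391 152/107; 152/107 836/535]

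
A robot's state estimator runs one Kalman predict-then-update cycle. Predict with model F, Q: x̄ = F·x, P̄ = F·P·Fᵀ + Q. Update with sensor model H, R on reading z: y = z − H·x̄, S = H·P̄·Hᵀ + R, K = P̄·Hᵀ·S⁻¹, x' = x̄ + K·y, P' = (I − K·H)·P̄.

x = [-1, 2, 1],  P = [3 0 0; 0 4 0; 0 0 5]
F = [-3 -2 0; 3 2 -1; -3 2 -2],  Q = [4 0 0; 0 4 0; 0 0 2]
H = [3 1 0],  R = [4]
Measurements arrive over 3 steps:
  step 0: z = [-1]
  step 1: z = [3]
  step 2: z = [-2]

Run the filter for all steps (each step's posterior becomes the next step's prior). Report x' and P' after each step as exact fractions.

step 0: x' = [-25/221, -154/221, 1169/221], P' = [783/221 -1957/221 -705/221; -1957/221 5563/221 2243/221; -705/221 2243/221 13341/221]
step 1: x' = [59015/18603, -367972/55809, -653329/55809], P' = [48538/6201 -414638/18603 -859514/18603; -414638/18603 3751606/55809 7732246/55809; -859514/18603 7732246/55809 20245840/55809]
step 2: x' = [-44973967/34830518, 67609995/34830518, -249502037/34830518], P' = [113450121/17415259 -323929721/17415259 -549023337/17415259; -323929721/17415259 991965037/17415259 1673127345/17415259; -549023337/17415259 1673127345/17415259 3873333155/17415259]

step 0: x̄ = F·x = [-1, 0, 5]
step 0: P̄ = F·P·Fᵀ + Q = [47 -43 11; -43 52 -1; 11 -1 65]
step 0: y = z − H·x̄ = [2]
step 0: S = H·P̄·Hᵀ + R = [221]
step 0: K = P̄·Hᵀ·S⁻¹ = [98/221; -77/221; 32/221]
step 0: x' = x̄ + K·y = [-25/221, -154/221, 1169/221]
step 0: P' = (I − K·H)·P̄ = [783/221 -1957/221 -705/221; -1957/221 5563/221 2243/221; -705/221 2243/221 13341/221]
step 1: x̄ = F·x = [383/221, -1552/221, -2571/221]
step 1: P̄ = F·P·Fᵀ + Q = [6699/221 -3444/221 -10463/221; -3444/221 15298/221 30544/221; -10463/221 30544/221 80185/221]
step 1: y = z − H·x̄ = [82/17]
step 1: S = H·P̄·Hᵀ + R = [4293/17]
step 1: K = P̄·Hᵀ·S⁻¹ = [427/1431; 382/4293; -65/4293]
step 1: x' = x̄ + K·y = [59015/18603, -367972/55809, -653329/55809]
step 1: P' = (I − K·H)·P̄ = [48538/6201 -414638/18603 -859514/18603; -414638/18603 3751606/55809 7732246/55809; -859514/18603 7732246/55809 20245840/55809]
step 2: x̄ = F·x = [204809/55809, 448520/55809, 13193/18603]
step 2: P̄ = F·P·Fᵀ + Q = [4234270/55809 3717832/55809 1460962/18603; 3717832/55809 9022378/55809 4302892/18603; 1460962/18603 4302892/18603 2462164/6201]
step 2: y = z − H·x̄ = [-1174565/55809]
step 2: S = H·P̄·Hᵀ + R = [69661036/55809]
step 2: K = P̄·Hᵀ·S⁻¹ = [8210321/34830518; 10087937/34830518; 13028667/34830518]
step 2: x' = x̄ + K·y = [-44973967/34830518, 67609995/34830518, -249502037/34830518]
step 2: P' = (I − K·H)·P̄ = [113450121/17415259 -323929721/17415259 -549023337/17415259; -323929721/17415259 991965037/17415259 1673127345/17415259; -549023337/17415259 1673127345/17415259 3873333155/17415259]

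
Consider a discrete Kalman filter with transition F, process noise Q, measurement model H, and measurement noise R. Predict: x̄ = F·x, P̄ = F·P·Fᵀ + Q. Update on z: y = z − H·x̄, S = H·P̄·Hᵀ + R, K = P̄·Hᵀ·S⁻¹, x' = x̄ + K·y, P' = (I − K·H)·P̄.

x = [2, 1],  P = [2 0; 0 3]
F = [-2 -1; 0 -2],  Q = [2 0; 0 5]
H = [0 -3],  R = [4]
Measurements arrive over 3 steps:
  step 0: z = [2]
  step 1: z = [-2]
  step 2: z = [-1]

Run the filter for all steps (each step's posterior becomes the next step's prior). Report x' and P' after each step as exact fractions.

step 0: x̄ = F·x = [-5, -2]
step 0: P̄ = F·P·Fᵀ + Q = [13 6; 6 17]
step 0: y = z − H·x̄ = [-4]
step 0: S = H·P̄·Hᵀ + R = [157]
step 0: K = P̄·Hᵀ·S⁻¹ = [-18/157; -51/157]
step 0: x' = x̄ + K·y = [-713/157, -110/157]
step 0: P' = (I − K·H)·P̄ = [1717/157 24/157; 24/157 68/157]
step 1: x̄ = F·x = [1536/157, 220/157]
step 1: P̄ = F·P·Fᵀ + Q = [7346/157 232/157; 232/157 1057/157]
step 1: y = z − H·x̄ = [346/157]
step 1: S = H·P̄·Hᵀ + R = [10141/157]
step 1: K = P̄·Hᵀ·S⁻¹ = [-696/10141; -3171/10141]
step 1: x' = x̄ + K·y = [97680/10141, 7222/10141]
step 1: P' = (I − K·H)·P̄ = [471410/10141 928/10141; 928/10141 4228/10141]
step 2: x̄ = F·x = [-202582/10141, -14444/10141]
step 2: P̄ = F·P·Fᵀ + Q = [1913862/10141 12168/10141; 12168/10141 67617/10141]
step 2: y = z − H·x̄ = [-53473/10141]
step 2: S = H·P̄·Hᵀ + R = [649117/10141]
step 2: K = P̄·Hᵀ·S⁻¹ = [-36504/649117; -202851/649117]
step 2: x' = x̄ + K·y = [-1824946/92731, 20725/92731]
step 2: P' = (I − K·H)·P̄ = [122373318/649117 48672/649117; 48672/649117 270468/649117]

step 0: x' = [-713/157, -110/157], P' = [1717/157 24/157; 24/157 68/157]
step 1: x' = [97680/10141, 7222/10141], P' = [471410/10141 928/10141; 928/10141 4228/10141]
step 2: x' = [-1824946/92731, 20725/92731], P' = [122373318/649117 48672/649117; 48672/649117 270468/649117]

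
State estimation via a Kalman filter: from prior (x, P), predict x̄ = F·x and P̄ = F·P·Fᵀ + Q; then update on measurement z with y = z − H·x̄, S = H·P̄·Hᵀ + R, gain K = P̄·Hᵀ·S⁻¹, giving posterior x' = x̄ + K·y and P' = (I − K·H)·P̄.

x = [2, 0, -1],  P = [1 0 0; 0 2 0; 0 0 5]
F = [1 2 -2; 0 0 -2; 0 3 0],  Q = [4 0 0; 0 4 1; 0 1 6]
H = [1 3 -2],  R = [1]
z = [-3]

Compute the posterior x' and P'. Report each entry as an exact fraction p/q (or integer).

x̄ = F·x = [4, 2, 0]
P̄ = F·P·Fᵀ + Q = [33 20 12; 20 24 1; 12 1 24]
y = z − H·x̄ = [-13]
S = H·P̄·Hᵀ + R = [406]
K = P̄·Hᵀ·S⁻¹ = [69/406; 45/203; -33/406]
x' = x̄ + K·y = [727/406, -179/203, 429/406]
P' = (I − K·H)·P̄ = [8637/406 955/203 7149/406; 955/203 822/203 1688/203; 7149/406 1688/203 8655/406]

x' = [727/406, -179/203, 429/406]
P' = [8637/406 955/203 7149/406; 955/203 822/203 1688/203; 7149/406 1688/203 8655/406]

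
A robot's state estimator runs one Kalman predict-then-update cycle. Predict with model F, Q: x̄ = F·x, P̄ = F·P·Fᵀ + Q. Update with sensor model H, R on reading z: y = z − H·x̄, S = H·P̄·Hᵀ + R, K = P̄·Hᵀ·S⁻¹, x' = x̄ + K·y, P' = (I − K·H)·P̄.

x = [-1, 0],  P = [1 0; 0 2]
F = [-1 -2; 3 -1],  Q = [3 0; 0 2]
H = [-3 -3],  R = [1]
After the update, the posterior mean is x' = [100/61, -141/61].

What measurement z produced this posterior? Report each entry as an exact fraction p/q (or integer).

z = [2]

x̄ = F·x = [1, -3]
P̄ = F·P·Fᵀ + Q = [12 1; 1 13]
S = H·P̄·Hᵀ + R = [244]
K = P̄·Hᵀ·S⁻¹ = [-39/244; -21/122]
x' − x̄ = [39/61, 42/61] = K·y
y = (KᵀK)⁻¹·Kᵀ·(x' − x̄) = [-4]
z = y + H·x̄ = [-4] + [6] = [2]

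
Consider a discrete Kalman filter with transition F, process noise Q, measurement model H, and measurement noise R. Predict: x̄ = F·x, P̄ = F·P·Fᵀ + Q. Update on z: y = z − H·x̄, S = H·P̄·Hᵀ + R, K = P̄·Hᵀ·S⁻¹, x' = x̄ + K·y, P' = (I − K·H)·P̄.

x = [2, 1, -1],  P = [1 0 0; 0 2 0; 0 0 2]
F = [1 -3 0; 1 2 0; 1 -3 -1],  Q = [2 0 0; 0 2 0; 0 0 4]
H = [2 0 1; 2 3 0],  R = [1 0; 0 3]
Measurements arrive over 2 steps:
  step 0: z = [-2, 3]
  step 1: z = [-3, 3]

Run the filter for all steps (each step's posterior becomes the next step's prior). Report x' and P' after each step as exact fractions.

step 0: x' = [-11412/9515, 335/173, 21/55], P' = [9069/9515 -105/173 -87/55; -105/173 121/173 1; -87/55 1 193/55]
step 1: x' = [-337977/211121, 3828800/1900089, 177178/1900089], P' = [1272804/1477847 -790406/1477847 -2139862/1477847; -790406/1477847 25130405/39901869 35925781/39901869; -2139862/1477847 35925781/39901869 133041473/39901869]

step 0: x̄ = F·x = [-1, 4, 0]
step 0: P̄ = F·P·Fᵀ + Q = [21 -11 19; -11 11 -11; 19 -11 25]
step 0: y = z − H·x̄ = [0, -7]
step 0: S = H·P̄·Hᵀ + R = [186 23; 23 54]
step 0: K = P̄·Hᵀ·S⁻¹ = [3087/9515 271/9515; -37/173 51/173; 19/55 -3/55]
step 0: x' = x̄ + K·y = [-11412/9515, 335/173, 21/55]
step 0: P' = (I − K·H)·P̄ = [9069/9515 -105/173 -87/55; -105/173 121/173 1; -87/55 1 193/55]
step 1: x̄ = F·x = [-66687/9515, 25438/9515, -14064/1903]
step 1: P̄ = F·P·Fᵀ + Q = [122644/9515 -25086/9515 29442/1903; -25086/9515 31619/9515 -5813/1903; 29442/1903 -5813/1903 52451/1903]
step 1: y = z − H·x̄ = [175149/9515, 17121/1903]
step 1: S = H·P̄·Hᵀ + R = [1351186/9515 109457/1903; 109457/1903 100532/1903]
step 1: K = P̄·Hᵀ·S⁻¹ = [405746/1477847 58130/1477847; -6756143/39901869 10903097/39901869; 17488925/39901869 -2591735/39901869]
step 1: x' = x̄ + K·y = [-337977/211121, 3828800/1900089, 177178/1900089]
step 1: P' = (I − K·H)·P̄ = [1272804/1477847 -790406/1477847 -2139862/1477847; -790406/1477847 25130405/39901869 35925781/39901869; -2139862/1477847 35925781/39901869 133041473/39901869]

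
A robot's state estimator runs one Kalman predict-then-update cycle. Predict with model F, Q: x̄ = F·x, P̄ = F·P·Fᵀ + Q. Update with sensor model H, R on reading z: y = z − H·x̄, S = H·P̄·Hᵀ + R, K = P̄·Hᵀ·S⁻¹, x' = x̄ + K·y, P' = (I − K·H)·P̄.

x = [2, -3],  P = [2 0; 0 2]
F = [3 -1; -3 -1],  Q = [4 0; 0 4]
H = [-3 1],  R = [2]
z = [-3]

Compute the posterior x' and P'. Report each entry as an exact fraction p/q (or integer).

x' = [333/169, 465/169]
P' = [184/169 464/169; 464/169 1464/169]

x̄ = F·x = [9, -3]
P̄ = F·P·Fᵀ + Q = [24 -16; -16 24]
y = z − H·x̄ = [27]
S = H·P̄·Hᵀ + R = [338]
K = P̄·Hᵀ·S⁻¹ = [-44/169; 36/169]
x' = x̄ + K·y = [333/169, 465/169]
P' = (I − K·H)·P̄ = [184/169 464/169; 464/169 1464/169]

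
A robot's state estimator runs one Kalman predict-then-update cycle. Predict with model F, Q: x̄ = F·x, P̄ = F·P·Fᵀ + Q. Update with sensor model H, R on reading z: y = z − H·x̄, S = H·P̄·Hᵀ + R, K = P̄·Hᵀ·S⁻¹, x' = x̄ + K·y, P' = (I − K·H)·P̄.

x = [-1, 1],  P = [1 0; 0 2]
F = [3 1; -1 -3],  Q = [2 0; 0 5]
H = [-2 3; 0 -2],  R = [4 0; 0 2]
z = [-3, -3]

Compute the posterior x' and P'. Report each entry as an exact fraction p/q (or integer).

x' = [5587/2420, 221/242]
P' = [3979/2420 135/242; 135/242 51/121]

x̄ = F·x = [-2, -2]
P̄ = F·P·Fᵀ + Q = [13 -9; -9 24]
y = z − H·x̄ = [-1, -7]
S = H·P̄·Hᵀ + R = [380 -180; -180 98]
K = P̄·Hᵀ·S⁻¹ = [-977/2420 -135/242; 9/242 -51/121]
x' = x̄ + K·y = [5587/2420, 221/242]
P' = (I − K·H)·P̄ = [3979/2420 135/242; 135/242 51/121]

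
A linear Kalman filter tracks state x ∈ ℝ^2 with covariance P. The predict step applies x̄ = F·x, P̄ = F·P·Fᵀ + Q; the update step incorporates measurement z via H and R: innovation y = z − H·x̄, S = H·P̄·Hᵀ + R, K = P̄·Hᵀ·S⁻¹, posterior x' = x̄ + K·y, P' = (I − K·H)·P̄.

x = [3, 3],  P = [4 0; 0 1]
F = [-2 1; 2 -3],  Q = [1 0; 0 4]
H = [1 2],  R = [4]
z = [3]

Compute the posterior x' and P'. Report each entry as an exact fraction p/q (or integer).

x' = [-213/31, 141/31]
P' = [358/31 -199/31; -199/31 277/62]

x̄ = F·x = [-3, -3]
P̄ = F·P·Fᵀ + Q = [18 -19; -19 29]
y = z − H·x̄ = [12]
S = H·P̄·Hᵀ + R = [62]
K = P̄·Hᵀ·S⁻¹ = [-10/31; 39/62]
x' = x̄ + K·y = [-213/31, 141/31]
P' = (I − K·H)·P̄ = [358/31 -199/31; -199/31 277/62]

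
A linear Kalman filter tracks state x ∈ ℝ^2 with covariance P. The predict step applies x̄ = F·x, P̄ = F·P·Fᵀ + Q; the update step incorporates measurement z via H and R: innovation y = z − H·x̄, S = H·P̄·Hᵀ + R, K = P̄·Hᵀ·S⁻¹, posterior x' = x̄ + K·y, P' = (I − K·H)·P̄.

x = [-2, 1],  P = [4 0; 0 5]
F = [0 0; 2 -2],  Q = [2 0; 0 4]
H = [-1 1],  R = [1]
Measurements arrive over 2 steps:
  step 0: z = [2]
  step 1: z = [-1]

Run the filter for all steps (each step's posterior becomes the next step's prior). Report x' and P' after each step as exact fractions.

step 0: x̄ = F·x = [0, -6]
step 0: P̄ = F·P·Fᵀ + Q = [2 0; 0 40]
step 0: y = z − H·x̄ = [8]
step 0: S = H·P̄·Hᵀ + R = [43]
step 0: K = P̄·Hᵀ·S⁻¹ = [-2/43; 40/43]
step 0: x' = x̄ + K·y = [-16/43, 62/43]
step 0: P' = (I − K·H)·P̄ = [82/43 80/43; 80/43 120/43]
step 1: x̄ = F·x = [0, -156/43]
step 1: P̄ = F·P·Fᵀ + Q = [2 0; 0 340/43]
step 1: y = z − H·x̄ = [113/43]
step 1: S = H·P̄·Hᵀ + R = [469/43]
step 1: K = P̄·Hᵀ·S⁻¹ = [-86/469; 340/469]
step 1: x' = x̄ + K·y = [-226/469, -808/469]
step 1: P' = (I − K·H)·P̄ = [766/469 680/469; 680/469 1020/469]

step 0: x' = [-16/43, 62/43], P' = [82/43 80/43; 80/43 120/43]
step 1: x' = [-226/469, -808/469], P' = [766/469 680/469; 680/469 1020/469]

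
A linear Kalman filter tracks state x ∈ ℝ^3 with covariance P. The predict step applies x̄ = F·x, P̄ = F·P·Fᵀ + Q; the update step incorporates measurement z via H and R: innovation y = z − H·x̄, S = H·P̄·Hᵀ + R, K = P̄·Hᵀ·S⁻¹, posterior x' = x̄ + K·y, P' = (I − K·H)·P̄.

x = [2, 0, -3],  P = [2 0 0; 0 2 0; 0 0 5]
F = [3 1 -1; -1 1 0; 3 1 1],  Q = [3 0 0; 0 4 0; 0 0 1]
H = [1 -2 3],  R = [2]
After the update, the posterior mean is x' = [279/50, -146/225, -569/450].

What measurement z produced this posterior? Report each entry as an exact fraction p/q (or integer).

x̄ = F·x = [9, -2, 3]
P̄ = F·P·Fᵀ + Q = [28 -4 15; -4 8 -4; 15 -4 26]
S = H·P̄·Hᵀ + R = [450]
K = P̄·Hᵀ·S⁻¹ = [9/50; -16/225; 101/450]
x' − x̄ = [-171/50, 304/225, -1919/450] = K·y
y = (KᵀK)⁻¹·Kᵀ·(x' − x̄) = [-19]
z = y + H·x̄ = [-19] + [22] = [3]

z = [3]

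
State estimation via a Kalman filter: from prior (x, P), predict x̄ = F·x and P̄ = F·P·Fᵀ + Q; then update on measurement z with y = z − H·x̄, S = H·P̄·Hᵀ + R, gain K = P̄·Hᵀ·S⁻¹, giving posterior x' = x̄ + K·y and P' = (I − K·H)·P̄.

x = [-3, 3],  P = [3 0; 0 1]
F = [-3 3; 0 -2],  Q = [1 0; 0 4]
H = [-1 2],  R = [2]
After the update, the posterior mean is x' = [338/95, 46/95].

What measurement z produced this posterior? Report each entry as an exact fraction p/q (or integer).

x̄ = F·x = [18, -6]
P̄ = F·P·Fᵀ + Q = [37 -6; -6 8]
S = H·P̄·Hᵀ + R = [95]
K = P̄·Hᵀ·S⁻¹ = [-49/95; 22/95]
x' − x̄ = [-1372/95, 616/95] = K·y
y = (KᵀK)⁻¹·Kᵀ·(x' − x̄) = [28]
z = y + H·x̄ = [28] + [-30] = [-2]

z = [-2]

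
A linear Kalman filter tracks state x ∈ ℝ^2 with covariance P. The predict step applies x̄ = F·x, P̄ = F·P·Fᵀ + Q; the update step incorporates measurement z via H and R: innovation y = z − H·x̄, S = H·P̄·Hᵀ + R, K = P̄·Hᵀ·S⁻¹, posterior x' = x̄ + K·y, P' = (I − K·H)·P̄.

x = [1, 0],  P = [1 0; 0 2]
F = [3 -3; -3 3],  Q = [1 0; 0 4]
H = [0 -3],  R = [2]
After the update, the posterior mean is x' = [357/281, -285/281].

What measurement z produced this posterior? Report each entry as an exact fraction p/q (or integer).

x̄ = F·x = [3, -3]
P̄ = F·P·Fᵀ + Q = [28 -27; -27 31]
S = H·P̄·Hᵀ + R = [281]
K = P̄·Hᵀ·S⁻¹ = [81/281; -93/281]
x' − x̄ = [-486/281, 558/281] = K·y
y = (KᵀK)⁻¹·Kᵀ·(x' − x̄) = [-6]
z = y + H·x̄ = [-6] + [9] = [3]

z = [3]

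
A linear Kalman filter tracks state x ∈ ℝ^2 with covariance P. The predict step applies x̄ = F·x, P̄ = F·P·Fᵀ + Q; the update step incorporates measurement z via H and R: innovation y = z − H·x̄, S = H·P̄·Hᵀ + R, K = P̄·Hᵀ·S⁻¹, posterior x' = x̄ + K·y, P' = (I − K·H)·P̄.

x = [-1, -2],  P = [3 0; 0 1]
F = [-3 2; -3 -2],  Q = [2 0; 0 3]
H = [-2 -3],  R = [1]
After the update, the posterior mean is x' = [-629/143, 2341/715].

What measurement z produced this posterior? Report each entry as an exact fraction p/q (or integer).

z = [-1]

x̄ = F·x = [-1, 7]
P̄ = F·P·Fᵀ + Q = [33 23; 23 34]
S = H·P̄·Hᵀ + R = [715]
K = P̄·Hᵀ·S⁻¹ = [-27/143; -148/715]
x' − x̄ = [-486/143, -2664/715] = K·y
y = (KᵀK)⁻¹·Kᵀ·(x' − x̄) = [18]
z = y + H·x̄ = [18] + [-19] = [-1]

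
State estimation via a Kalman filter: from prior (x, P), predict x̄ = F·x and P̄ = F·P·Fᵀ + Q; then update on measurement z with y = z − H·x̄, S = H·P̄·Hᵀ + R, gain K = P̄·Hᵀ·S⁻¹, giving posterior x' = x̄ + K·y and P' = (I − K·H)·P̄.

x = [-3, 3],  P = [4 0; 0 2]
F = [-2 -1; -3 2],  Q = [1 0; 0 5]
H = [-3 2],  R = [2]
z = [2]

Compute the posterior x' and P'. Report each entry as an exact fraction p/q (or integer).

x' = [710/129, 1213/129]
P' = [2162/129 3226/129; 3226/129 4877/129]

x̄ = F·x = [3, 15]
P̄ = F·P·Fᵀ + Q = [19 20; 20 49]
y = z − H·x̄ = [-19]
S = H·P̄·Hᵀ + R = [129]
K = P̄·Hᵀ·S⁻¹ = [-17/129; 38/129]
x' = x̄ + K·y = [710/129, 1213/129]
P' = (I − K·H)·P̄ = [2162/129 3226/129; 3226/129 4877/129]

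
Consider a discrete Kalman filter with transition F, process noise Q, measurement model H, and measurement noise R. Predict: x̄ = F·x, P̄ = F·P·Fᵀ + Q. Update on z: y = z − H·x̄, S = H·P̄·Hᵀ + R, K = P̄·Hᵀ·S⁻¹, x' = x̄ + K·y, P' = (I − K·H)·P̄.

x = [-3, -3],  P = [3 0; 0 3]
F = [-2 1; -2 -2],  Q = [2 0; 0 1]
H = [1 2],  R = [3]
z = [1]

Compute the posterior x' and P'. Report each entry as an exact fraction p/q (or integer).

x̄ = F·x = [3, 12]
P̄ = F·P·Fᵀ + Q = [17 6; 6 25]
y = z − H·x̄ = [-26]
S = H·P̄·Hᵀ + R = [144]
K = P̄·Hᵀ·S⁻¹ = [29/144; 7/18]
x' = x̄ + K·y = [-161/72, 17/9]
P' = (I − K·H)·P̄ = [1607/144 -95/18; -95/18 29/9]

x' = [-161/72, 17/9]
P' = [1607/144 -95/18; -95/18 29/9]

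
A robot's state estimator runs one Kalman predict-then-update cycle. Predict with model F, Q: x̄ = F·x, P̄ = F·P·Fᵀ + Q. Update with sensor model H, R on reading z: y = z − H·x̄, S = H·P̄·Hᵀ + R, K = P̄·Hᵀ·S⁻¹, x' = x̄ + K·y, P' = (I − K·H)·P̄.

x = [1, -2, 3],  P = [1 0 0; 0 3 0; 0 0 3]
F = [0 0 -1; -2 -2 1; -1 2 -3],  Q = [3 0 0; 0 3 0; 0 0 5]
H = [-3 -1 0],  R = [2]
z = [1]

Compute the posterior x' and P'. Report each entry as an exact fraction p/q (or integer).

x' = [-9/4, 113/20, -68/5]
P' = [9/4 -25/4 7; -25/4 1151/60 -311/15; 7 -311/15 659/15]

x̄ = F·x = [-3, 5, -14]
P̄ = F·P·Fᵀ + Q = [6 -3 9; -3 22 -19; 9 -19 45]
y = z − H·x̄ = [-3]
S = H·P̄·Hᵀ + R = [60]
K = P̄·Hᵀ·S⁻¹ = [-1/4; -13/60; -2/15]
x' = x̄ + K·y = [-9/4, 113/20, -68/5]
P' = (I − K·H)·P̄ = [9/4 -25/4 7; -25/4 1151/60 -311/15; 7 -311/15 659/15]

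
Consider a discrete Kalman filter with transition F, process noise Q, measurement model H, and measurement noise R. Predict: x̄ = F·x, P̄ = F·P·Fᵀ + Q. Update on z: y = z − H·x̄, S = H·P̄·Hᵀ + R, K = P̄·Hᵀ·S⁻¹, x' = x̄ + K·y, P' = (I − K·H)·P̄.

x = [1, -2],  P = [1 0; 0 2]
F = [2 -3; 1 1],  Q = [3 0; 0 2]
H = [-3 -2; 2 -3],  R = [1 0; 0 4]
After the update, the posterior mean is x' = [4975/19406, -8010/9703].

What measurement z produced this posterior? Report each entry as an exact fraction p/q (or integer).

x̄ = F·x = [8, -1]
P̄ = F·P·Fᵀ + Q = [25 -4; -4 5]
S = H·P̄·Hᵀ + R = [198 -140; -140 197]
K = P̄·Hᵀ·S⁻¹ = [-4519/19406 1448/9703; -1413/9703 -2137/9703]
x' − x̄ = [-150273/19406, 1693/9703] = K·y
y = (KᵀK)⁻¹·Kᵀ·(x' − x̄) = [23, -16]
z = y + H·x̄ = [23, -16] + [-22, 19] = [1, 3]

z = [1, 3]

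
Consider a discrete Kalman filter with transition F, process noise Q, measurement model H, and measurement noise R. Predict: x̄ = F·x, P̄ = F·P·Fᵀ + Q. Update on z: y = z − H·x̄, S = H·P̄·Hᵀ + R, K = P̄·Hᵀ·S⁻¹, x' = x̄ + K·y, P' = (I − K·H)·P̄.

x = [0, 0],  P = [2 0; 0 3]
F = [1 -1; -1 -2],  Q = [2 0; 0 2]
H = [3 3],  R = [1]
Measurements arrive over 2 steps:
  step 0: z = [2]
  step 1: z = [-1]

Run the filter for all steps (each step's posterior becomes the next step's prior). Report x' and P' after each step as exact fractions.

step 0: x' = [33/140, 3/7], P' = [871/280 -43/14; -43/14 22/7]
step 1: x' = [16899/40820, -30639/40820], P' = [101483/81640 -95703/81640; -95703/81640 98963/81640]

step 0: x̄ = F·x = [0, 0]
step 0: P̄ = F·P·Fᵀ + Q = [7 4; 4 16]
step 0: y = z − H·x̄ = [2]
step 0: S = H·P̄·Hᵀ + R = [280]
step 0: K = P̄·Hᵀ·S⁻¹ = [33/280; 3/14]
step 0: x' = x̄ + K·y = [33/140, 3/7]
step 0: P' = (I − K·H)·P̄ = [871/280 -43/14; -43/14 22/7]
step 1: x̄ = F·x = [-27/140, -153/140]
step 1: P̄ = F·P·Fᵀ + Q = [4031/280 1749/280; 1749/280 1511/280]
step 1: y = z − H·x̄ = [20/7]
step 1: S = H·P̄·Hᵀ + R = [2041/7]
step 1: K = P̄·Hᵀ·S⁻¹ = [867/4082; 489/4082]
step 1: x' = x̄ + K·y = [16899/40820, -30639/40820]
step 1: P' = (I − K·H)·P̄ = [101483/81640 -95703/81640; -95703/81640 98963/81640]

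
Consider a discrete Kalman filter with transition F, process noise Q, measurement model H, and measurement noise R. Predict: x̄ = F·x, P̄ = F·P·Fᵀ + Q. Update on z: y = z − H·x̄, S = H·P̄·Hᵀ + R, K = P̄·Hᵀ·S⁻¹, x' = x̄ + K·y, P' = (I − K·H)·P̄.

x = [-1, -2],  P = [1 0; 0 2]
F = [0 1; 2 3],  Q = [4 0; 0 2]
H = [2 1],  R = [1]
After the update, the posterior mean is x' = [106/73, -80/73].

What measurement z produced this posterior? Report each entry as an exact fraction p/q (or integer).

z = [2]

x̄ = F·x = [-2, -8]
P̄ = F·P·Fᵀ + Q = [6 6; 6 24]
S = H·P̄·Hᵀ + R = [73]
K = P̄·Hᵀ·S⁻¹ = [18/73; 36/73]
x' − x̄ = [252/73, 504/73] = K·y
y = (KᵀK)⁻¹·Kᵀ·(x' − x̄) = [14]
z = y + H·x̄ = [14] + [-12] = [2]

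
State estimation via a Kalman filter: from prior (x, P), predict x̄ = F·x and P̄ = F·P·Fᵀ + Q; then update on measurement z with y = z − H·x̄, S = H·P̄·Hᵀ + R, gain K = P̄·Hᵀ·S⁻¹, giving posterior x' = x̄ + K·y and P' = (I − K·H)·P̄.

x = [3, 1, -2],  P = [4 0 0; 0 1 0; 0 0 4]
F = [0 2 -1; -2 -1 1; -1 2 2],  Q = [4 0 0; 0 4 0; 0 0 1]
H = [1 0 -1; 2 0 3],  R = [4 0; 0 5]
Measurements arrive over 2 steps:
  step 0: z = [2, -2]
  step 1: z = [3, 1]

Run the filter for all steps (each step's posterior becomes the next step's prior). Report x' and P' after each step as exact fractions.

step 0: x' = [1988/1649, -10341/1649, -2378/1649], P' = [11884/8245 -1342/1649 -5476/8245; -1342/1649 27205/1649 1018/1649; -5476/8245 1018/1649 6464/8245]
step 1: x' = [628018144/306284521, -720584517/306284521, -336630239/306284521], P' = [413978800/306284521 -397037932/306284521 -175638160/306284521; -397037932/306284521 3350700389/306284521 222436228/306284521; -175638160/306284521 222436228/306284521 219859700/306284521]

step 0: x̄ = F·x = [4, -9, -5]
step 0: P̄ = F·P·Fᵀ + Q = [12 -6 -4; -6 25 14; -4 14 25]
step 0: y = z − H·x̄ = [-7, 5]
step 0: S = H·P̄·Hᵀ + R = [49 -55; -55 230]
step 0: K = P̄·Hᵀ·S⁻¹ = [868/1649 1468/8245; -590/1649 74/1649; -597/1649 1688/8245]
step 0: x' = x̄ + K·y = [1988/1649, -10341/1649, -2378/1649]
step 0: P' = (I − K·H)·P̄ = [11884/8245 -1342/1649 -5476/8245; -1342/1649 27205/1649 1018/1649; -5476/8245 1018/1649 6464/8245]
step 1: x̄ = F·x = [-18304/1649, 3987/1649, -27426/1649]
step 1: P̄ = F·P·Fᵀ + Q = [563184/8245 -247356/8245 549296/8245; -247356/8245 207889/8245 -187844/8245; 549296/8245 -187844/8245 679549/8245]
step 1: y = z − H·x̄ = [-4175/1649, 120535/1649]
step 1: S = H·P̄·Hᵀ + R = [177121/8245 -362983/8245; -362983/8245 15001454/8245]
step 1: K = P̄·Hᵀ·S⁻¹ = [147404240/306284521 60208624/306284521; -154868540/306284521 -25353436/306284521; -98874465/306284521 61660556/306284521]
step 1: x' = x̄ + K·y = [628018144/306284521, -720584517/306284521, -336630239/306284521]
step 1: P' = (I − K·H)·P̄ = [413978800/306284521 -397037932/306284521 -175638160/306284521; -397037932/306284521 3350700389/306284521 222436228/306284521; -175638160/306284521 222436228/306284521 219859700/306284521]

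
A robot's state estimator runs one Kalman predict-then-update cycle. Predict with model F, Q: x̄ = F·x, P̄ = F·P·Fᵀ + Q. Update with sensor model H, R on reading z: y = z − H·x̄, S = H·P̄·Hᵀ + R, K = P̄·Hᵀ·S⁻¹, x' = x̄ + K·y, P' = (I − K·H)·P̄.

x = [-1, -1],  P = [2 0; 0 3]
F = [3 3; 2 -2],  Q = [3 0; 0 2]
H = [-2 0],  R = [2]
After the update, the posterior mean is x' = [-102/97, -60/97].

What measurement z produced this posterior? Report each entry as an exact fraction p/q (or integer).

x̄ = F·x = [-6, 0]
P̄ = F·P·Fᵀ + Q = [48 -6; -6 22]
S = H·P̄·Hᵀ + R = [194]
K = P̄·Hᵀ·S⁻¹ = [-48/97; 6/97]
x' − x̄ = [480/97, -60/97] = K·y
y = (KᵀK)⁻¹·Kᵀ·(x' − x̄) = [-10]
z = y + H·x̄ = [-10] + [12] = [2]

z = [2]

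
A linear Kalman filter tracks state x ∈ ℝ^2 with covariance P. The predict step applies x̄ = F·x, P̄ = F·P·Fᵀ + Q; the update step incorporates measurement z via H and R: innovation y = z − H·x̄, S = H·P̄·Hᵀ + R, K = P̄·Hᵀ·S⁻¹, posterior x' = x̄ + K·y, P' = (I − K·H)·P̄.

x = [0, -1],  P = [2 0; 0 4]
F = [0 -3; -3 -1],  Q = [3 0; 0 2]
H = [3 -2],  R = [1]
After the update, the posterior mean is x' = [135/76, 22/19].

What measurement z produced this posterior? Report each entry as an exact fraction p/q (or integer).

z = [3]

x̄ = F·x = [3, 1]
P̄ = F·P·Fᵀ + Q = [39 12; 12 24]
S = H·P̄·Hᵀ + R = [304]
K = P̄·Hᵀ·S⁻¹ = [93/304; -3/76]
x' − x̄ = [-93/76, 3/19] = K·y
y = (KᵀK)⁻¹·Kᵀ·(x' − x̄) = [-4]
z = y + H·x̄ = [-4] + [7] = [3]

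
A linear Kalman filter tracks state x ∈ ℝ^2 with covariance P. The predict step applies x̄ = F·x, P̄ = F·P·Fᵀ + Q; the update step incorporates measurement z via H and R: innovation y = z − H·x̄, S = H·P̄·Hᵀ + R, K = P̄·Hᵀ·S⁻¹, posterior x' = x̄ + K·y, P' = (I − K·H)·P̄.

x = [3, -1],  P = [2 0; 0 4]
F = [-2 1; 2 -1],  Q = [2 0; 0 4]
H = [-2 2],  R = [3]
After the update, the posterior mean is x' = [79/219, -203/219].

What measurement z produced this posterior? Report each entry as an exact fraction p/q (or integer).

x̄ = F·x = [-7, 7]
P̄ = F·P·Fᵀ + Q = [14 -12; -12 16]
S = H·P̄·Hᵀ + R = [219]
K = P̄·Hᵀ·S⁻¹ = [-52/219; 56/219]
x' − x̄ = [1612/219, -1736/219] = K·y
y = (KᵀK)⁻¹·Kᵀ·(x' − x̄) = [-31]
z = y + H·x̄ = [-31] + [28] = [-3]

z = [-3]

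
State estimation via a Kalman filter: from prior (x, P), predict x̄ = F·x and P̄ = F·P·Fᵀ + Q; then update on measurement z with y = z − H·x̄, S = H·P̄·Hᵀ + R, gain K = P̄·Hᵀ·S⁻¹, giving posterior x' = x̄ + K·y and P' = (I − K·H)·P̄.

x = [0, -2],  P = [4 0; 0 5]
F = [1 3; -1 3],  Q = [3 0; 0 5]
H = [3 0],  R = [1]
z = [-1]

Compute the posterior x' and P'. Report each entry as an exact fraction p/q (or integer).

x' = [-162/469, -723/469]
P' = [52/469 41/469; 41/469 10197/469]

x̄ = F·x = [-6, -6]
P̄ = F·P·Fᵀ + Q = [52 41; 41 54]
y = z − H·x̄ = [17]
S = H·P̄·Hᵀ + R = [469]
K = P̄·Hᵀ·S⁻¹ = [156/469; 123/469]
x' = x̄ + K·y = [-162/469, -723/469]
P' = (I − K·H)·P̄ = [52/469 41/469; 41/469 10197/469]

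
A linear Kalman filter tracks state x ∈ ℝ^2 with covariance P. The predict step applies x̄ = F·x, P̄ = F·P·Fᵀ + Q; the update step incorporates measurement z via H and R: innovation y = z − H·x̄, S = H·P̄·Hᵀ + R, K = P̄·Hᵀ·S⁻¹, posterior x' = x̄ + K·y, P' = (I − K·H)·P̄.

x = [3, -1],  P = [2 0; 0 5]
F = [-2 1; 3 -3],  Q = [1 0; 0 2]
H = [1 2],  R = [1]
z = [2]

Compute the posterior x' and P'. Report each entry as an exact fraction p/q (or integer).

x' = [-569/167, 459/167]
P' = [738/167 -389/167; -389/167 246/167]

x̄ = F·x = [-7, 12]
P̄ = F·P·Fᵀ + Q = [14 -27; -27 65]
y = z − H·x̄ = [-15]
S = H·P̄·Hᵀ + R = [167]
K = P̄·Hᵀ·S⁻¹ = [-40/167; 103/167]
x' = x̄ + K·y = [-569/167, 459/167]
P' = (I − K·H)·P̄ = [738/167 -389/167; -389/167 246/167]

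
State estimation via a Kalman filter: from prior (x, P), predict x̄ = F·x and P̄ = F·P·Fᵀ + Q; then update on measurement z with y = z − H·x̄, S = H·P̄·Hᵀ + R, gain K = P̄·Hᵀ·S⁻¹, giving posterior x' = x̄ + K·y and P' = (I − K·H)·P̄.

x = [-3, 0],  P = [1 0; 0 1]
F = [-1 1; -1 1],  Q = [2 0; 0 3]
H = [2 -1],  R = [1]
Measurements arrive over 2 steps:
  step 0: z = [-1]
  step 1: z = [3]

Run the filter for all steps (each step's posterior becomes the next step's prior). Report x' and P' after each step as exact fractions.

step 0: x̄ = F·x = [3, 3]
step 0: P̄ = F·P·Fᵀ + Q = [4 2; 2 5]
step 0: y = z − H·x̄ = [-4]
step 0: S = H·P̄·Hᵀ + R = [14]
step 0: K = P̄·Hᵀ·S⁻¹ = [3/7; -1/14]
step 0: x' = x̄ + K·y = [9/7, 23/7]
step 0: P' = (I − K·H)·P̄ = [10/7 17/7; 17/7 69/14]
step 1: x̄ = F·x = [2, 2]
step 1: P̄ = F·P·Fᵀ + Q = [7/2 3/2; 3/2 9/2]
step 1: y = z − H·x̄ = [1]
step 1: S = H·P̄·Hᵀ + R = [27/2]
step 1: K = P̄·Hᵀ·S⁻¹ = [11/27; -1/9]
step 1: x' = x̄ + K·y = [65/27, 17/9]
step 1: P' = (I − K·H)·P̄ = [34/27 19/9; 19/9 13/3]

step 0: x' = [9/7, 23/7], P' = [10/7 17/7; 17/7 69/14]
step 1: x' = [65/27, 17/9], P' = [34/27 19/9; 19/9 13/3]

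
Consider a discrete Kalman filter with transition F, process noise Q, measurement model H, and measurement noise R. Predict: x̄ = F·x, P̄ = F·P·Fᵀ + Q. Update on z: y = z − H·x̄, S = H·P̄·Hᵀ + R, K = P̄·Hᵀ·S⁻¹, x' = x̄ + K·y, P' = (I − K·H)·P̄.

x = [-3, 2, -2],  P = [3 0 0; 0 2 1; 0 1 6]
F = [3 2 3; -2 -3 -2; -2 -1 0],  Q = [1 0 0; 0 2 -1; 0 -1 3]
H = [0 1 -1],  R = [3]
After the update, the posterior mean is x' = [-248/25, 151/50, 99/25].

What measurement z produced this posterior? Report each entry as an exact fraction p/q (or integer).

x̄ = F·x = [-11, 4, 4]
P̄ = F·P·Fᵀ + Q = [102 -79 -25; -79 68 19; -25 19 17]
S = H·P̄·Hᵀ + R = [50]
K = P̄·Hᵀ·S⁻¹ = [-27/25; 49/50; 1/25]
x' − x̄ = [27/25, -49/50, -1/25] = K·y
y = (KᵀK)⁻¹·Kᵀ·(x' − x̄) = [-1]
z = y + H·x̄ = [-1] + [0] = [-1]

z = [-1]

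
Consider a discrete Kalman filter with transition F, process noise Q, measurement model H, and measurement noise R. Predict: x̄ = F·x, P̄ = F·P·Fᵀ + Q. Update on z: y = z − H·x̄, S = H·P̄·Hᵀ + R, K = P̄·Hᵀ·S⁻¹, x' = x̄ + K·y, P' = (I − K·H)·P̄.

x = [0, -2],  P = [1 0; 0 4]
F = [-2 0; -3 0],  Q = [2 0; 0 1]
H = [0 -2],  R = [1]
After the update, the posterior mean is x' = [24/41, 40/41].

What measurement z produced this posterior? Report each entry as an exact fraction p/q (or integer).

z = [-2]

x̄ = F·x = [0, 0]
P̄ = F·P·Fᵀ + Q = [6 6; 6 10]
S = H·P̄·Hᵀ + R = [41]
K = P̄·Hᵀ·S⁻¹ = [-12/41; -20/41]
x' − x̄ = [24/41, 40/41] = K·y
y = (KᵀK)⁻¹·Kᵀ·(x' − x̄) = [-2]
z = y + H·x̄ = [-2] + [0] = [-2]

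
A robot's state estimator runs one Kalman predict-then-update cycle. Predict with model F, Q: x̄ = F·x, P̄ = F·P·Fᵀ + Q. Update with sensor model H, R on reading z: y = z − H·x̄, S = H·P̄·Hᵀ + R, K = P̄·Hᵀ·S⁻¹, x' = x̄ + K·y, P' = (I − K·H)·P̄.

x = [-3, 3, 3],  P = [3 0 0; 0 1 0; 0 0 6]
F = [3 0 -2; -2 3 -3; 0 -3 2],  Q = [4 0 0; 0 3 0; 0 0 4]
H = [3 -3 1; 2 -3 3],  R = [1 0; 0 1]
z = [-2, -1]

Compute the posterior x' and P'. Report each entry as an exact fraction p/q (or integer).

x̄ = F·x = [-15, 6, -3]
P̄ = F·P·Fᵀ + Q = [55 18 -24; 18 78 -45; -24 -45 37]
y = z − H·x̄ = [64, 56]
S = H·P̄·Hᵀ + R = [1037 1149; 1149 1562]
K = P̄·Hᵀ·S⁻¹ = [154278/299593 -116555/299593; 31167/299593 -86796/299593; -10186/42799 12918/42799]
x' = x̄ + K·y = [-1147183/299593, -1068330/299593, -56893/42799]
P' = (I − K·H)·P̄ = [1190549/299593 1292409/299593 65694/42799; 1292409/299593 1477761/299593 83889/42799; 65694/42799 83889/42799 44399/42799]

x' = [-1147183/299593, -1068330/299593, -56893/42799]
P' = [1190549/299593 1292409/299593 65694/42799; 1292409/299593 1477761/299593 83889/42799; 65694/42799 83889/42799 44399/42799]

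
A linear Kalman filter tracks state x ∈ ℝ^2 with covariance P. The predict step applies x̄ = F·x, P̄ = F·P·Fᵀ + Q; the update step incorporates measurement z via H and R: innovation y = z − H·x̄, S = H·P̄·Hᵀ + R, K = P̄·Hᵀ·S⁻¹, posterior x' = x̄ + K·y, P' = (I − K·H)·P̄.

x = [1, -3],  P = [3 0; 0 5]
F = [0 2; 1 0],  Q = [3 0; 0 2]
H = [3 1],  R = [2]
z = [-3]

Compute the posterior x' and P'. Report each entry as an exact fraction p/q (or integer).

x̄ = F·x = [-6, 1]
P̄ = F·P·Fᵀ + Q = [23 0; 0 5]
y = z − H·x̄ = [14]
S = H·P̄·Hᵀ + R = [214]
K = P̄·Hᵀ·S⁻¹ = [69/214; 5/214]
x' = x̄ + K·y = [-159/107, 142/107]
P' = (I − K·H)·P̄ = [161/214 -345/214; -345/214 1045/214]

x' = [-159/107, 142/107]
P' = [161/214 -345/214; -345/214 1045/214]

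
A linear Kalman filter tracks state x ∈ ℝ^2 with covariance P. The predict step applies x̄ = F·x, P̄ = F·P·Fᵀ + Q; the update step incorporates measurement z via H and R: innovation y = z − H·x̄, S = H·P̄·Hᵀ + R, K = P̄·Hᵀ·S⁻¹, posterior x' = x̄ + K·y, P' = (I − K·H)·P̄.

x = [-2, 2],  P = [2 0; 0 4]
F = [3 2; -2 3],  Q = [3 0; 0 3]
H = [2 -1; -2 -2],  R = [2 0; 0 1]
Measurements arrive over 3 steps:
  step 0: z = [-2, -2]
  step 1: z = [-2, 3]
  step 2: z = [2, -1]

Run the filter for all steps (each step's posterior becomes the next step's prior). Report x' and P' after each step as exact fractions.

step 0: x' = [-23166/58433, 83110/58433], P' = [14429/58433 -9546/58433; -9546/58433 19234/58433]
step 1: x' = [-103461306/93389755, -21972074/93389755], P' = [21935864/93389755 -14304984/93389755; -14304984/93389755 29575714/93389755]
step 2: x' = [81805855188/143735541617, -17523195206/143735541617], P' = [33727066499/143735541617 -21970435854/143735541617; -21970435854/143735541617 45449636338/143735541617]

step 0: x̄ = F·x = [-2, 10]
step 0: P̄ = F·P·Fᵀ + Q = [37 12; 12 47]
step 0: y = z − H·x̄ = [12, 14]
step 0: S = H·P̄·Hᵀ + R = [149 -78; -78 433]
step 0: K = P̄·Hᵀ·S⁻¹ = [19202/58433 -9766/58433; -19163/58433 -19376/58433]
step 0: x' = x̄ + K·y = [-23166/58433, 83110/58433]
step 0: P' = (I − K·H)·P̄ = [14429/58433 -9546/58433; -9546/58433 19234/58433]
step 1: x̄ = F·x = [96722/58433, 295662/58433]
step 1: P̄ = F·P·Fᵀ + Q = [267544/58433 -18900/58433; -18900/58433 520673/58433]
step 1: y = z − H·x̄ = [-14648/58433, 960067/58433]
step 1: S = H·P̄·Hᵀ + R = [1783315/58433 8970/58433; 8970/58433 3060101/58433]
step 1: K = P̄·Hᵀ·S⁻¹ = [29088356/93389755 -3052352/18677951; -29092841/93389755 -6108292/18677951]
step 1: x' = x̄ + K·y = [-103461306/93389755, -21972074/93389755]
step 1: P' = (I − K·H)·P̄ = [21935864/93389755 -14304984/93389755; -14304984/93389755 29575714/93389755]
step 2: x̄ = F·x = [-354328066/93389755, 28201278/18677951]
step 2: P̄ = F·P·Fᵀ + Q = [424235089/93389755 -5137164/18677951; -5137164/18677951 161150791/18677951]
step 2: y = z − H·x̄ = [1036442032/93389755, -520033107/93389755]
step 2: S = H·P̄·Hᵀ + R = [2792217101/93389755 -34060806/93389755; -34060806/93389755 4807859371/93389755]
step 2: K = P̄·Hᵀ·S⁻¹ = [44712284426/143735541617 -23513261290/143735541617; -44695254023/143735541617 -46958400968/143735541617]
step 2: x' = x̄ + K·y = [81805855188/143735541617, -17523195206/143735541617]
step 2: P' = (I − K·H)·P̄ = [33727066499/143735541617 -21970435854/143735541617; -21970435854/143735541617 45449636338/143735541617]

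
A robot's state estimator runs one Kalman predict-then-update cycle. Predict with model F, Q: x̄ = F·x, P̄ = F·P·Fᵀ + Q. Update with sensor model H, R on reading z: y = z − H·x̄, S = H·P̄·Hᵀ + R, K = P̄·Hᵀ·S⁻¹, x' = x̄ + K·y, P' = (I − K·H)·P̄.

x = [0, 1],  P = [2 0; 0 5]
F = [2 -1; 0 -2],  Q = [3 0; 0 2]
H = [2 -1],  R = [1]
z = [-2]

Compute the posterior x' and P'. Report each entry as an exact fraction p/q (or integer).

x̄ = F·x = [-1, -2]
P̄ = F·P·Fᵀ + Q = [16 10; 10 22]
y = z − H·x̄ = [-2]
S = H·P̄·Hᵀ + R = [47]
K = P̄·Hᵀ·S⁻¹ = [22/47; -2/47]
x' = x̄ + K·y = [-91/47, -90/47]
P' = (I − K·H)·P̄ = [268/47 514/47; 514/47 1030/47]

x' = [-91/47, -90/47]
P' = [268/47 514/47; 514/47 1030/47]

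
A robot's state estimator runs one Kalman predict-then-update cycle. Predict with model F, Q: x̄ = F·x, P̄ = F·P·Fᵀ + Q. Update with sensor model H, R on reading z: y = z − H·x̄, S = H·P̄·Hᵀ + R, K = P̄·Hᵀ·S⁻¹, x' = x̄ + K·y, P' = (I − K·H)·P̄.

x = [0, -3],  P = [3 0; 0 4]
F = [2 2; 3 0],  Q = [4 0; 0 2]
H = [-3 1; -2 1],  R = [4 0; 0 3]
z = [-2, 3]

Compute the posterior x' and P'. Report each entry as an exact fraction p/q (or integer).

x' = [3482/1583, 9604/1583]
P' = [4612/1583 10484/1583; 10484/1583 26320/1583]

x̄ = F·x = [-6, 0]
P̄ = F·P·Fᵀ + Q = [32 18; 18 29]
y = z − H·x̄ = [-20, -9]
S = H·P̄·Hᵀ + R = [213 131; 131 88]
K = P̄·Hᵀ·S⁻¹ = [-838/1583 420/1583; -1283/1583 1784/1583]
x' = x̄ + K·y = [3482/1583, 9604/1583]
P' = (I − K·H)·P̄ = [4612/1583 10484/1583; 10484/1583 26320/1583]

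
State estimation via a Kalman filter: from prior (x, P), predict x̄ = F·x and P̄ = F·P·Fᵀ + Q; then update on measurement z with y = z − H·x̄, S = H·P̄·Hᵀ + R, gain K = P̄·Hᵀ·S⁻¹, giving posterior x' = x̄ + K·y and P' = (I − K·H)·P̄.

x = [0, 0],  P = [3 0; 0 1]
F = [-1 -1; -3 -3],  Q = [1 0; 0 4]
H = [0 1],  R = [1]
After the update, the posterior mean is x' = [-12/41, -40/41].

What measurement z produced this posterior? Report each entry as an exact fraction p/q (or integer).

x̄ = F·x = [0, 0]
P̄ = F·P·Fᵀ + Q = [5 12; 12 40]
S = H·P̄·Hᵀ + R = [41]
K = P̄·Hᵀ·S⁻¹ = [12/41; 40/41]
x' − x̄ = [-12/41, -40/41] = K·y
y = (KᵀK)⁻¹·Kᵀ·(x' − x̄) = [-1]
z = y + H·x̄ = [-1] + [0] = [-1]

z = [-1]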